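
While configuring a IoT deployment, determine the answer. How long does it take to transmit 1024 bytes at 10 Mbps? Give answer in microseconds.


Given: packet = 1024 bytes, bandwidth = 10 Mbps
Packet in bits = 1024 * 8 = 8192 bits
Bandwidth = 10 * 10^6 = 10000000 bps
Time = 8192 / 10000000 seconds
Time in us = 8192 * 10^6 / 10000000 = 819.2

819.2


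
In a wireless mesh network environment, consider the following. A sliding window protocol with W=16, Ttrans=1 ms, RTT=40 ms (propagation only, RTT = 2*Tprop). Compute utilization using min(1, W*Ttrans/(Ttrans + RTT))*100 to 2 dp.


Given: W = 16, Ttrans = 1 ms, RTT = 40 ms (= 2 * Tprop, Tprop = 20 ms)
Cycle time = Ttrans + RTT = 1 + 40 = 41 ms (first packet sent until its ACK returns)
W * Ttrans = 16 * 1 = 16 ms of sending per cycle
W * Ttrans / (Ttrans + RTT) = 16 / 41 = 0.390244
U = min(1, 0.390244) = 0.390244
U% = 39.02%

39.02


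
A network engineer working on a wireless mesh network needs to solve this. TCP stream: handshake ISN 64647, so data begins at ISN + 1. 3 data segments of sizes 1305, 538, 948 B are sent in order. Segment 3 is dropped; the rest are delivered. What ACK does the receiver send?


SYN uses sequence number 64647; first data byte = ISN + 1 = 64648.
Segment 1: SEQ = 64648, len = 1305 B, covers [64648, 65952]
Segment 2: SEQ = 65953, len = 538 B, covers [65953, 66490]
Segment 3: SEQ = 66491, len = 948 B, covers [66491, 67438] [LOST]
In-order data received: bytes [64648, 66490] (segments 1..2).
Segment 3 missing -> gap begins at byte 66491.
Cumulative ACK = next expected in-order byte = 64648 + 1305 + 538 = 66491

66491


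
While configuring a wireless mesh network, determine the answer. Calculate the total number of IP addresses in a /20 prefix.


Given: CIDR prefix /20
Host bits = 32 - 20 = 12
Total addresses = 2^12 = 4096

4096


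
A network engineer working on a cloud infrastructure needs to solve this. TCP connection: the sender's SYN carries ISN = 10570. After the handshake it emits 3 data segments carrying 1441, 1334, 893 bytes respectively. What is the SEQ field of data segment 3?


The SYN occupies sequence number ISN = 10570, so the first data byte is ISN + 1 = 10571.
SEQ of data segment i = (ISN + 1) + sum of payload sizes of segments 1..i-1.
Segment 1: SEQ = 10571, payload = 1441 bytes
Segment 2: SEQ = 12012, payload = 1334 bytes
Segment 3: SEQ = 13346, payload = 893 bytes
SEQ of segment 3 = 10571 + 1441 + 1334 = 13346

13346


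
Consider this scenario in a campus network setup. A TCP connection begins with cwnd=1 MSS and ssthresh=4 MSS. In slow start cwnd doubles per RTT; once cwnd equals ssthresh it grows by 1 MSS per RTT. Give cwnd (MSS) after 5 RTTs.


RTT 0: cwnd = 1 MSS (initial)
RTT 1: cwnd = 2 MSS (slow start, doubled)
RTT 2: cwnd = 4 MSS (slow start, doubled)
RTT 3: cwnd = 5 MSS (congestion avoidance, +1)
RTT 4: cwnd = 6 MSS (congestion avoidance, +1)
RTT 5: cwnd = 7 MSS (congestion avoidance, +1)

7


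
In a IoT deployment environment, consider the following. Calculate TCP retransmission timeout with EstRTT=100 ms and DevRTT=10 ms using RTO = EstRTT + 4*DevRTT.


Given: EstRTT = 100 ms, DevRTT = 10 ms
Timeout = EstRTT + 4 * DevRTT
4 * DevRTT = 4 * 10 = 40
Timeout = 100 + 40 = 140 ms

140


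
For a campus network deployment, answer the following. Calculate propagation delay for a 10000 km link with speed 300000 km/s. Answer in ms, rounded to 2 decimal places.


Given: distance = 10000 km, speed = 300000 km/s
Delay = distance / speed = 10000 / 300000 seconds
Delay in ms = 10000 * 1000 / 300000
Delay = 33.3333 ms
Rounded to 2 dp = 33.33 ms

33.33


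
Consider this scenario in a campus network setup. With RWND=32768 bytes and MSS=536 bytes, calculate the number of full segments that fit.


Given: RWND = 32768 bytes, MSS = 536 bytes
Full segments = floor(RWND / MSS)
Full segments = floor(32768 / 536)
Full segments = floor(61.1343) = 61

61


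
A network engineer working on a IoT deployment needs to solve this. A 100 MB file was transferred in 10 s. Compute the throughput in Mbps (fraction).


Given: file = 100 MB, time = 10 s
File in Mb = 100 * 8 = 800 Mb
Throughput = 800 / 10 Mbps
Throughput = 80 Mbps

80


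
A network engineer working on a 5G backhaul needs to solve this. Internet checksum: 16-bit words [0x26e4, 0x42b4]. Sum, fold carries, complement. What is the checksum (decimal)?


Given words: [0x26e4, 0x42b4]
Step 1: Sum all words
Raw sum = 9956 + 17076 = 27032
One's complement = ~27032 & 0xFFFF = 38503

38503


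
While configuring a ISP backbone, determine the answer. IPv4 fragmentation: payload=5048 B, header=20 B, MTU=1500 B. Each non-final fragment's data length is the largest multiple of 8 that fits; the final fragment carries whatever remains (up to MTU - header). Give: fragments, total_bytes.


Max data per non-final fragment = floor((MTU - header)/8)*8 = floor((1500 - 20)/8)*8 = floor(1480/8)*8 = 1480 B
Final fragment needs no 8-byte alignment: it can carry up to MTU - header = 1480 B
Non-final fragments needed = ceil((payload - 1480) / 1480) = ceil(3568/1480) = ceil(2.4108) = 3
Number of fragments = 3 + 1 = 4
Fragment sizes (data): 3 * 1480 B + 608 B (last, 608 <= 1480 OK)
Total bytes sent = payload + n_frags * header = 5048 + 4*20 = 5048 + 80 = 5128 B

4, 5128


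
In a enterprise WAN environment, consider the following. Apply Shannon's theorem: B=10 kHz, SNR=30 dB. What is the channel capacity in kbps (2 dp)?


Given: B = 10 kHz, SNR = 30 dB
SNR linear = 10^(30/10) = 1000
1 + SNR = 1001
log2(1001) = 9.9672262588
C = 10 * 1000 * 9.9672262588 = 99672.2626 bps
C = 99.672263 kbps -> 99.67 kbps (2 dp)

99.67


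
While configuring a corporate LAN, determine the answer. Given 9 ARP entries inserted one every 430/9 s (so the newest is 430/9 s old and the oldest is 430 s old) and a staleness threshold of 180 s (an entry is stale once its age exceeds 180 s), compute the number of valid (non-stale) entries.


Ages are k * 430/9 s for k = 1..9 (spacing = 47.7778 s).
Entry k is valid iff k * 430/9 <= 180 iff k <= 9 * 180 / 430 = 3.7674
n_valid = floor(3.7674) = 3
(n_stale = 9 - 3 = 6)

3


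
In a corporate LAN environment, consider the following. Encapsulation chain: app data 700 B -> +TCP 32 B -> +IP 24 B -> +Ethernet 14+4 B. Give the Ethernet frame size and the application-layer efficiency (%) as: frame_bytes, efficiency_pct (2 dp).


TCP segment = 700 + 32 = 732 B
IP packet = 732 + 24 = 756 B
Ethernet frame = 756 + 14 + 4 = 774 B
Efficiency = app / frame = 700 / 774 = 0.904393 = 90.4393% -> 90.44% (2 dp)

774, 90.44


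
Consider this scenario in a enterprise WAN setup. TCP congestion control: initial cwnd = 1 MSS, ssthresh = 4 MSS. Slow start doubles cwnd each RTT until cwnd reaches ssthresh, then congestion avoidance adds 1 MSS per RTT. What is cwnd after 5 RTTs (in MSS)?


RTT 0: cwnd = 1 MSS (initial)
RTT 1: cwnd = 2 MSS (slow start, doubled)
RTT 2: cwnd = 4 MSS (slow start, doubled)
RTT 3: cwnd = 5 MSS (congestion avoidance, +1)
RTT 4: cwnd = 6 MSS (congestion avoidance, +1)
RTT 5: cwnd = 7 MSS (congestion avoidance, +1)

7


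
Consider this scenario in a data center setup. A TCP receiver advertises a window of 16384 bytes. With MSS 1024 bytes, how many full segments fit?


Given: RWND = 16384 bytes, MSS = 1024 bytes
Full segments = floor(RWND / MSS)
Full segments = floor(16384 / 1024)
Full segments = floor(16.0) = 16

16


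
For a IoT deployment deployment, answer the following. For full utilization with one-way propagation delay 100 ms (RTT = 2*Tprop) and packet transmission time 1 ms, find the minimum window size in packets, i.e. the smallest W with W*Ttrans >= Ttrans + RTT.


Given: Ttrans = 1 ms, RTT = 200 ms (= 2 * Tprop, Tprop = 100 ms)
Time until first ACK returns = Ttrans + RTT = 1 + 200 = 201 ms
Need W * Ttrans >= Ttrans + RTT  ->  W >= (Ttrans + RTT) / Ttrans
(Ttrans + RTT) / Ttrans = 201 / 1 = 201
W_min = ceil(201) = 201

201


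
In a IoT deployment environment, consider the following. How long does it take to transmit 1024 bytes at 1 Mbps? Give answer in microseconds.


Given: packet = 1024 bytes, bandwidth = 1 Mbps
Packet in bits = 1024 * 8 = 8192 bits
Bandwidth = 1 * 10^6 = 1000000 bps
Time = 8192 / 1000000 seconds
Time in us = 8192 * 10^6 / 1000000 = 8192

8192


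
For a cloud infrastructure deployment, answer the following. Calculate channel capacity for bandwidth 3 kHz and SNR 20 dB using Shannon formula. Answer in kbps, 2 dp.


Given: B = 3 kHz, SNR = 20 dB
SNR linear = 10^(20/10) = 100
1 + SNR = 101
log2(101) = 6.6582114828
C = 3 * 1000 * 6.6582114828 = 19974.6344 bps
C = 19.974634 kbps -> 19.97 kbps (2 dp)

19.97


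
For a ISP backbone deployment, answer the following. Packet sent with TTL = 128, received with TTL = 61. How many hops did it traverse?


Given: initial TTL = 128, received TTL = 61
Hops = initial TTL - received TTL
Hops = 128 - 61 = 67

67


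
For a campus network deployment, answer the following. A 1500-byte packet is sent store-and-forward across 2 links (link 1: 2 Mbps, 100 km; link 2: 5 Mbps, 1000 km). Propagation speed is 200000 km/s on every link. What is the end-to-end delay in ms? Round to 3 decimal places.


Packet = 1500 bytes = 12000 bits. Store-and-forward: sum (t_trans + t_prop) per link.
Link 1: t_trans = 12000/(2*10^6) s = 6.0000 ms; t_prop = 100/200000 s = 0.5000 ms; subtotal = 6.5000 ms
Link 2: t_trans = 12000/(5*10^6) s = 2.4000 ms; t_prop = 1000/200000 s = 5.0000 ms; subtotal = 7.4000 ms
End-to-end = 6.5000 + 7.4000 = 13.9000 ms -> 13.900 ms (3 dp)

13.900


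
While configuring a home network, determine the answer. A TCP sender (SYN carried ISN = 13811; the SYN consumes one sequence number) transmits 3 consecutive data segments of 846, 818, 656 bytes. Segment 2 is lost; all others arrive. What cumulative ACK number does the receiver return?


SYN uses sequence number 13811; first data byte = ISN + 1 = 13812.
Segment 1: SEQ = 13812, len = 846 B, covers [13812, 14657]
Segment 2: SEQ = 14658, len = 818 B, covers [14658, 15475] [LOST]
Segment 3: SEQ = 15476, len = 656 B, covers [15476, 16131]
In-order data received: bytes [13812, 14657] (segments 1..1).
Segment 2 missing -> gap begins at byte 14658; later segments buffered out of order.
Cumulative ACK = next expected in-order byte = 13812 + 846 = 14658

14658


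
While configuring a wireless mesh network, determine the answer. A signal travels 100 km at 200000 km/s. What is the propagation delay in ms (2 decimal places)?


Given: distance = 100 km, speed = 200000 km/s
Delay = distance / speed = 100 / 200000 seconds
Delay in ms = 100 * 1000 / 200000
Delay = 0.5000 ms
Rounded to 2 dp = 0.50 ms

0.50


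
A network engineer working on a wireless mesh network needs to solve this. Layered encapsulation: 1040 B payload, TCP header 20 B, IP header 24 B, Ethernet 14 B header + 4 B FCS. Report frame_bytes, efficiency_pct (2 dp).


TCP segment = 1040 + 20 = 1060 B
IP packet = 1060 + 24 = 1084 B
Ethernet frame = 1084 + 14 + 4 = 1102 B
Efficiency = app / frame = 1040 / 1102 = 0.943739 = 94.3739% -> 94.37% (2 dp)

1102, 94.37


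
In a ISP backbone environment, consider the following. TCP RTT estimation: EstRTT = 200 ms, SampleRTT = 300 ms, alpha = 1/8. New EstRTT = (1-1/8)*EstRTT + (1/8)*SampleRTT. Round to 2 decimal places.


Given: EstRTT = 200 ms, SampleRTT = 300 ms, alpha = 1/8
New EstRTT = (1 - alpha) * EstRTT + alpha * SampleRTT
(7/8) * 200 = 175
(1/8) * 300 = 37.5
New EstRTT = 175 + 37.5 = 212.5 ms -> 212.50 ms (2 dp)

212.50


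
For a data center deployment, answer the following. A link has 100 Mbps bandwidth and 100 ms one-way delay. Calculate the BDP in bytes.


Given: bandwidth = 100 Mbps, delay = 100 ms
BDP in bits = 100 * 10^6 * 100 / 1000
BDP in bits = 10000000
BDP in bytes = 10000000 / 8 = 1250000

1250000


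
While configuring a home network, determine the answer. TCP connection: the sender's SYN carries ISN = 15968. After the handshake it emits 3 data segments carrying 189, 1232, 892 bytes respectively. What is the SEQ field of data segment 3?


The SYN occupies sequence number ISN = 15968, so the first data byte is ISN + 1 = 15969.
SEQ of data segment i = (ISN + 1) + sum of payload sizes of segments 1..i-1.
Segment 1: SEQ = 15969, payload = 189 bytes
Segment 2: SEQ = 16158, payload = 1232 bytes
Segment 3: SEQ = 17390, payload = 892 bytes
SEQ of segment 3 = 15969 + 189 + 1232 = 17390

17390


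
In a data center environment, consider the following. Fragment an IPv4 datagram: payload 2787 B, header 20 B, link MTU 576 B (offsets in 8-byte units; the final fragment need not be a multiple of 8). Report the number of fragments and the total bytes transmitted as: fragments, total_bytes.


Max data per non-final fragment = floor((MTU - header)/8)*8 = floor((576 - 20)/8)*8 = floor(556/8)*8 = 552 B
Final fragment needs no 8-byte alignment: it can carry up to MTU - header = 556 B
Non-final fragments needed = ceil((payload - 556) / 552) = ceil(2231/552) = ceil(4.0417) = 5
Number of fragments = 5 + 1 = 6
Fragment sizes (data): 5 * 552 B + 27 B (last, 27 <= 556 OK)
Total bytes sent = payload + n_frags * header = 2787 + 6*20 = 2787 + 120 = 2907 B

6, 2907


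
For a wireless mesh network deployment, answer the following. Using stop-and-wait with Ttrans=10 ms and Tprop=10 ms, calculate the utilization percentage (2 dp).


Given: Ttrans = 10 ms, Tprop = 10 ms
RTT = 2 * Tprop = 2 * 10 = 20 ms
U = Ttrans / (Ttrans + RTT)
U = 10 / (10 + 20)
U = 10 / 30 = 0.333333
U% = 33.33%

33.33


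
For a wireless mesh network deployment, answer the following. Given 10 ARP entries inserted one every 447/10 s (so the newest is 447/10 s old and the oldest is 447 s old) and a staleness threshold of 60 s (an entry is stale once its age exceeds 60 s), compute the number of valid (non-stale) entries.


Ages are k * 447/10 s for k = 1..10 (spacing = 44.7000 s).
Entry k is valid iff k * 447/10 <= 60 iff k <= 10 * 60 / 447 = 1.3423
n_valid = floor(1.3423) = 1
(n_stale = 10 - 1 = 9)

1


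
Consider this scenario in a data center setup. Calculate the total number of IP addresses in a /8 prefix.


Given: CIDR prefix /8
Host bits = 32 - 8 = 24
Total addresses = 2^24 = 16777216

16777216


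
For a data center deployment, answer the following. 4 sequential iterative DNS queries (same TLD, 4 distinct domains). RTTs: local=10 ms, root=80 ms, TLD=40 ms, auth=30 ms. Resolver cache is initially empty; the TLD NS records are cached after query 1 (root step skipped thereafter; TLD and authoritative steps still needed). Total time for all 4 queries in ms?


Lookup 1 (cold cache): local + root + TLD + auth = 10 + 80 + 40 + 30 = 160 ms
Lookups 2..4 (TLD NS cached -> skip root; new domain -> still ask TLD and auth): local + TLD + auth = 10 + 40 + 30 = 80 ms each
Remaining 3 lookups: 3 * 80 = 240 ms
Total = 160 + 240 = 400 ms

400


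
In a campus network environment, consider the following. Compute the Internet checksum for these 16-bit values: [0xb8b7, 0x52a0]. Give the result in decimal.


Given words: [0xb8b7, 0x52a0]
Step 1: Sum all words
Raw sum = 47287 + 21152 = 68439
Step 2: Fold carry: (2903 + 1) = 2904
One's complement = ~2904 & 0xFFFF = 62631

62631


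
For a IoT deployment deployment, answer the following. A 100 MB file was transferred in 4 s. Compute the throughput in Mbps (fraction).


Given: file = 100 MB, time = 4 s
File in Mb = 100 * 8 = 800 Mb
Throughput = 800 / 4 Mbps
Throughput = 200 Mbps

200


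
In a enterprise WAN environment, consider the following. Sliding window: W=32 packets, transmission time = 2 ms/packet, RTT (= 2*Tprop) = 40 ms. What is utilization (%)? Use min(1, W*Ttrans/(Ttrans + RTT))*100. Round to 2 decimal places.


Given: W = 32, Ttrans = 2 ms, RTT = 40 ms (= 2 * Tprop, Tprop = 20 ms)
Cycle time = Ttrans + RTT = 2 + 40 = 42 ms (first packet sent until its ACK returns)
W * Ttrans = 32 * 2 = 64 ms of sending per cycle
W * Ttrans / (Ttrans + RTT) = 64 / 42 = 1.523810
U = min(1, 1.523810) = 1.000000
U% = 100.00%

100.00


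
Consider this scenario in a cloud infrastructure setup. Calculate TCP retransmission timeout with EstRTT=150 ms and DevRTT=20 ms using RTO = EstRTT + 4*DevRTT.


Given: EstRTT = 150 ms, DevRTT = 20 ms
Timeout = EstRTT + 4 * DevRTT
4 * DevRTT = 4 * 20 = 80
Timeout = 150 + 80 = 230 ms

230


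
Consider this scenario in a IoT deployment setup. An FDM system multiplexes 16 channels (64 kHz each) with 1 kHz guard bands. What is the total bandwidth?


Given: 16 channels, 64 kHz each, guard = 1 kHz
Channel bandwidth = 16 * 64 = 1024 kHz
Guard bands = 15 gaps * 1 kHz = 15 kHz
Total = 1024 + 15 = 1039 kHz

1039


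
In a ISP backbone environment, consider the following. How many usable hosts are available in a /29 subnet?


Given: subnet mask /29
Host bits = 32 - 29 = 3
Total addresses = 2^3 = 8
Usable hosts = 8 - 2 (network + broadcast) = 6

6


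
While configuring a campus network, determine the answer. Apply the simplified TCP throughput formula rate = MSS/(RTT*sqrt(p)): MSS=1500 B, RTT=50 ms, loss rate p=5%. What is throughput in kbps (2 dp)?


Given: MSS = 1500 bytes, RTT = 50 ms, loss = 5%
RTT in seconds = 50 / 1000 = 0.05
Loss rate = 5% = 0.05
sqrt(loss) = sqrt(0.05) = 0.223606797750
Throughput (bytes/s) = 1500 / (0.05 * 0.223606797750) = 134164.0786
Throughput (kbps) = 134164.0786 * 8 / 1000 = 1073.312629 -> 1073.31 kbps (2 dp)

1073.31


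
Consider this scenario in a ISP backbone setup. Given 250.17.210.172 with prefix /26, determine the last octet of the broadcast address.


Given: IP = 250.17.210.172, prefix = /26
Host bits = 32 - 26 = 6
Network last octet = 172 AND mask = 128
Host part size = 2^6 - 1 = 63
Broadcast last octet = 128 OR 63 = 191

191


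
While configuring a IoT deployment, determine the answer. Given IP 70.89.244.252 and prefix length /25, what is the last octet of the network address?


Given: IP = 70.89.244.252, prefix = /25
Subnet mask = 255.255.255.128
Last octet of IP: 252
Last octet of mask: 128
Network last octet = 252 AND 128 = 128

128


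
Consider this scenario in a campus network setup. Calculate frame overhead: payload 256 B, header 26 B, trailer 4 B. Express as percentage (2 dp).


Given: payload = 256 B, header = 26 B, trailer = 4 B
Overhead bytes = header + trailer = 26 + 4 = 30
Total frame = payload + overhead = 256 + 30 = 286
Overhead % = 30 / 286 * 100 = 10.4895% -> 10.49% (2 dp)

10.49


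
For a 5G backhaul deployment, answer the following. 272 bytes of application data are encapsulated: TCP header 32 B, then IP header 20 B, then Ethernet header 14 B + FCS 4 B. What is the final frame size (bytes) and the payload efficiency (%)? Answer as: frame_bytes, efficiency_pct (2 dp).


TCP segment = 272 + 32 = 304 B
IP packet = 304 + 20 = 324 B
Ethernet frame = 324 + 14 + 4 = 342 B
Efficiency = app / frame = 272 / 342 = 0.795322 = 79.5322% -> 79.53% (2 dp)

342, 79.53


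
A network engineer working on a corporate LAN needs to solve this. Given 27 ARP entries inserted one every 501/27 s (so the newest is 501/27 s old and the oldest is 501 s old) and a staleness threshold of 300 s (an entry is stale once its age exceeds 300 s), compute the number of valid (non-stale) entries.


Ages are k * 501/27 s for k = 1..27 (spacing = 18.5556 s).
Entry k is valid iff k * 501/27 <= 300 iff k <= 27 * 300 / 501 = 16.1677
n_valid = floor(16.1677) = 16
(n_stale = 27 - 16 = 11)

16


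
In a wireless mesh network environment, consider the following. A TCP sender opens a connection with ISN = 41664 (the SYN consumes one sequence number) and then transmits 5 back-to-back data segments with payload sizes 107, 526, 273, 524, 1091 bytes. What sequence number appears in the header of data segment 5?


The SYN occupies sequence number ISN = 41664, so the first data byte is ISN + 1 = 41665.
SEQ of data segment i = (ISN + 1) + sum of payload sizes of segments 1..i-1.
Segment 1: SEQ = 41665, payload = 107 bytes
Segment 2: SEQ = 41772, payload = 526 bytes
Segment 3: SEQ = 42298, payload = 273 bytes
Segment 4: SEQ = 42571, payload = 524 bytes
Segment 5: SEQ = 43095, payload = 1091 bytes
SEQ of segment 5 = 41665 + 107 + 526 + 273 + 524 = 43095

43095


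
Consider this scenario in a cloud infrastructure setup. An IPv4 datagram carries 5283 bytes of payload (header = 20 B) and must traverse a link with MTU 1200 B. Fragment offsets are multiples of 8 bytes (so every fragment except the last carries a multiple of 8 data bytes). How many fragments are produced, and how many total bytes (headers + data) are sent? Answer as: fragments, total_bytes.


Max data per non-final fragment = floor((MTU - header)/8)*8 = floor((1200 - 20)/8)*8 = floor(1180/8)*8 = 1176 B
Final fragment needs no 8-byte alignment: it can carry up to MTU - header = 1180 B
Non-final fragments needed = ceil((payload - 1180) / 1176) = ceil(4103/1176) = ceil(3.4889) = 4
Number of fragments = 4 + 1 = 5
Fragment sizes (data): 4 * 1176 B + 579 B (last, 579 <= 1180 OK)
Total bytes sent = payload + n_frags * header = 5283 + 5*20 = 5283 + 100 = 5383 B

5, 5383


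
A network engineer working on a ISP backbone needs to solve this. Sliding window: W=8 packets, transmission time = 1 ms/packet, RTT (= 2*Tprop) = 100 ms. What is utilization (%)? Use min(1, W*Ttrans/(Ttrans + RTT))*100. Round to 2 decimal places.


Given: W = 8, Ttrans = 1 ms, RTT = 100 ms (= 2 * Tprop, Tprop = 50 ms)
Cycle time = Ttrans + RTT = 1 + 100 = 101 ms (first packet sent until its ACK returns)
W * Ttrans = 8 * 1 = 8 ms of sending per cycle
W * Ttrans / (Ttrans + RTT) = 8 / 101 = 0.079208
U = min(1, 0.079208) = 0.079208
U% = 7.92%

7.92


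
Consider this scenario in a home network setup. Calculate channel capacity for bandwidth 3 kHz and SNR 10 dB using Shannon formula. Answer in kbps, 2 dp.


Given: B = 3 kHz, SNR = 10 dB
SNR linear = 10^(10/10) = 10
1 + SNR = 11
log2(11) = 3.4594316186
C = 3 * 1000 * 3.4594316186 = 10378.2949 bps
C = 10.378295 kbps -> 10.38 kbps (2 dp)

10.38


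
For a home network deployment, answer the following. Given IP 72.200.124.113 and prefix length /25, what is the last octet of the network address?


Given: IP = 72.200.124.113, prefix = /25
Subnet mask = 255.255.255.128
Last octet of IP: 113
Last octet of mask: 128
Network last octet = 113 AND 128 = 0

0


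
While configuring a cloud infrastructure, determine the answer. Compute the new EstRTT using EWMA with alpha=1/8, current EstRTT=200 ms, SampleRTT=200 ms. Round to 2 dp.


Given: EstRTT = 200 ms, SampleRTT = 200 ms, alpha = 1/8
New EstRTT = (1 - alpha) * EstRTT + alpha * SampleRTT
(7/8) * 200 = 175
(1/8) * 200 = 25
New EstRTT = 175 + 25 = 200 ms -> 200.00 ms (2 dp)

200.00


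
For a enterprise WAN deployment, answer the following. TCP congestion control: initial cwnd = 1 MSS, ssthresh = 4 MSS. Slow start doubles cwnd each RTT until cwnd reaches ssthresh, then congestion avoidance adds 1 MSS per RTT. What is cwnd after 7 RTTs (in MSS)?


RTT 0: cwnd = 1 MSS (initial)
RTT 1: cwnd = 2 MSS (slow start, doubled)
RTT 2: cwnd = 4 MSS (slow start, doubled)
RTT 3: cwnd = 5 MSS (congestion avoidance, +1)
RTT 4: cwnd = 6 MSS (congestion avoidance, +1)
RTT 5: cwnd = 7 MSS (congestion avoidance, +1)
RTT 6: cwnd = 8 MSS (congestion avoidance, +1)
RTT 7: cwnd = 9 MSS (congestion avoidance, +1)

9


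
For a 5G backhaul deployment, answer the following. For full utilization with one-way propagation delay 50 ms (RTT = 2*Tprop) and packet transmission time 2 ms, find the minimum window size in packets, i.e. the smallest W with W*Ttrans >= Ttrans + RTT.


Given: Ttrans = 2 ms, RTT = 100 ms (= 2 * Tprop, Tprop = 50 ms)
Time until first ACK returns = Ttrans + RTT = 2 + 100 = 102 ms
Need W * Ttrans >= Ttrans + RTT  ->  W >= (Ttrans + RTT) / Ttrans
(Ttrans + RTT) / Ttrans = 102 / 2 = 51
W_min = ceil(51) = 51

51


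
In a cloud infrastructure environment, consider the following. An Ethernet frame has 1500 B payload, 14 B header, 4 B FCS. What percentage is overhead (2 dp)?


Given: payload = 1500 B, header = 14 B, trailer = 4 B
Overhead bytes = header + trailer = 14 + 4 = 18
Total frame = payload + overhead = 1500 + 18 = 1518
Overhead % = 18 / 1518 * 100 = 1.1858% -> 1.19% (2 dp)

1.19


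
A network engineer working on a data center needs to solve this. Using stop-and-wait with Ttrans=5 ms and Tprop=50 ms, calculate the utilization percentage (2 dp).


Given: Ttrans = 5 ms, Tprop = 50 ms
RTT = 2 * Tprop = 2 * 50 = 100 ms
U = Ttrans / (Ttrans + RTT)
U = 5 / (5 + 100)
U = 5 / 105 = 0.047619
U% = 4.76%

4.76


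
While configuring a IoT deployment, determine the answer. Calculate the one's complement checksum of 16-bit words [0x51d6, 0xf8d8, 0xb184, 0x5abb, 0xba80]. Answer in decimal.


Given words: [0x51d6, 0xf8d8, 0xb184, 0x5abb, 0xba80]
Step 1: Sum all words
Raw sum = 20950 + 63704 + 45444 + 23227 + 47744 = 201069
Step 2: Fold carry: (4461 + 3) = 4464
One's complement = ~4464 & 0xFFFF = 61071

61071


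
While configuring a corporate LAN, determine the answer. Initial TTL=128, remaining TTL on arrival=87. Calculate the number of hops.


Given: initial TTL = 128, received TTL = 87
Hops = initial TTL - received TTL
Hops = 128 - 87 = 41

41


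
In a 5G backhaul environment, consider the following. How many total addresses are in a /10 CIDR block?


Given: CIDR prefix /10
Host bits = 32 - 10 = 22
Total addresses = 2^22 = 4194304

4194304


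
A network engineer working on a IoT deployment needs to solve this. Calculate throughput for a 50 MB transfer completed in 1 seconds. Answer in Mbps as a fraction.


Given: file = 50 MB, time = 1 s
File in Mb = 50 * 8 = 400 Mb
Throughput = 400 / 1 Mbps
Throughput = 400 Mbps

400


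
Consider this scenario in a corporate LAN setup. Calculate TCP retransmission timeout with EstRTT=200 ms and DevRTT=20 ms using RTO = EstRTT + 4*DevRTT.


Given: EstRTT = 200 ms, DevRTT = 20 ms
Timeout = EstRTT + 4 * DevRTT
4 * DevRTT = 4 * 20 = 80
Timeout = 200 + 80 = 280 ms

280


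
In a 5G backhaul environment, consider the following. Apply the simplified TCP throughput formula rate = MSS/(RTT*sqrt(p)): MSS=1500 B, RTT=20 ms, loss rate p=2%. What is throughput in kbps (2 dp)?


Given: MSS = 1500 bytes, RTT = 20 ms, loss = 2%
RTT in seconds = 20 / 1000 = 0.02
Loss rate = 2% = 0.02
sqrt(loss) = sqrt(0.02) = 0.141421356237
Throughput (bytes/s) = 1500 / (0.02 * 0.141421356237) = 530330.0859
Throughput (kbps) = 530330.0859 * 8 / 1000 = 4242.640687 -> 4242.64 kbps (2 dp)

4242.64


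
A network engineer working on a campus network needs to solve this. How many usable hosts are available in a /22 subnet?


Given: subnet mask /22
Host bits = 32 - 22 = 10
Total addresses = 2^10 = 1024
Usable hosts = 1024 - 2 (network + broadcast) = 1022

1022


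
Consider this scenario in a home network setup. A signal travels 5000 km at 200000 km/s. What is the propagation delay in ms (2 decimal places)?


Given: distance = 5000 km, speed = 200000 km/s
Delay = distance / speed = 5000 / 200000 seconds
Delay in ms = 5000 * 1000 / 200000
Delay = 25.0000 ms
Rounded to 2 dp = 25.00 ms

25.00


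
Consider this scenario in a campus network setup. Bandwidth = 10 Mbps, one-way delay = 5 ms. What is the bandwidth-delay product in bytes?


Given: bandwidth = 10 Mbps, delay = 5 ms
BDP in bits = 10 * 10^6 * 5 / 1000
BDP in bits = 50000
BDP in bytes = 50000 / 8 = 6250

6250


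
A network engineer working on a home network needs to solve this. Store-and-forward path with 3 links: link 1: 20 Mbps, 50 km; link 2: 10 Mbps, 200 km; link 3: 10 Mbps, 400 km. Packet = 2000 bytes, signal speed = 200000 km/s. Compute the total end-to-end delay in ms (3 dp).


Packet = 2000 bytes = 16000 bits. Store-and-forward: sum (t_trans + t_prop) per link.
Link 1: t_trans = 16000/(20*10^6) s = 0.8000 ms; t_prop = 50/200000 s = 0.2500 ms; subtotal = 1.0500 ms
Link 2: t_trans = 16000/(10*10^6) s = 1.6000 ms; t_prop = 200/200000 s = 1.0000 ms; subtotal = 2.6000 ms
Link 3: t_trans = 16000/(10*10^6) s = 1.6000 ms; t_prop = 400/200000 s = 2.0000 ms; subtotal = 3.6000 ms
End-to-end = 1.0500 + 2.6000 + 3.6000 = 7.2500 ms -> 7.250 ms (3 dp)

7.250


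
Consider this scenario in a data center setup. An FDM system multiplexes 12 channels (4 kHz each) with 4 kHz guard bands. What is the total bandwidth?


Given: 12 channels, 4 kHz each, guard = 4 kHz
Channel bandwidth = 12 * 4 = 48 kHz
Guard bands = 11 gaps * 4 kHz = 44 kHz
Total = 48 + 44 = 92 kHz

92


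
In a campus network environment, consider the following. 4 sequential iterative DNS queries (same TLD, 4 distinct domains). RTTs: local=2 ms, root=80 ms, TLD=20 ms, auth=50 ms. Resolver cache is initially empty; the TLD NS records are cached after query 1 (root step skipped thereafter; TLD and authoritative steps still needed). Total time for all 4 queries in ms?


Lookup 1 (cold cache): local + root + TLD + auth = 2 + 80 + 20 + 50 = 152 ms
Lookups 2..4 (TLD NS cached -> skip root; new domain -> still ask TLD and auth): local + TLD + auth = 2 + 20 + 50 = 72 ms each
Remaining 3 lookups: 3 * 72 = 216 ms
Total = 152 + 216 = 368 ms

368


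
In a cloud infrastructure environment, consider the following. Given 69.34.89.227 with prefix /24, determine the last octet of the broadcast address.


Given: IP = 69.34.89.227, prefix = /24
Host bits = 32 - 24 = 8
Network last octet = 227 AND mask = 0
Host part size = 2^8 - 1 = 255
Broadcast last octet = 0 OR 255 = 255

255


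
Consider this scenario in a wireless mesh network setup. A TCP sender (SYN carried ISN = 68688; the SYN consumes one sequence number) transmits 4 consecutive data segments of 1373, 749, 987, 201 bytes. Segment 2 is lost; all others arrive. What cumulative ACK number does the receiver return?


SYN uses sequence number 68688; first data byte = ISN + 1 = 68689.
Segment 1: SEQ = 68689, len = 1373 B, covers [68689, 70061]
Segment 2: SEQ = 70062, len = 749 B, covers [70062, 70810] [LOST]
Segment 3: SEQ = 70811, len = 987 B, covers [70811, 71797]
Segment 4: SEQ = 71798, len = 201 B, covers [71798, 71998]
In-order data received: bytes [68689, 70061] (segments 1..1).
Segment 2 missing -> gap begins at byte 70062; later segments buffered out of order.
Cumulative ACK = next expected in-order byte = 68689 + 1373 = 70062

70062


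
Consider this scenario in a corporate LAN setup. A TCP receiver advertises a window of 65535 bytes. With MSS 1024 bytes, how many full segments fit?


Given: RWND = 65535 bytes, MSS = 1024 bytes
Full segments = floor(RWND / MSS)
Full segments = floor(65535 / 1024)
Full segments = floor(63.999) = 63

63


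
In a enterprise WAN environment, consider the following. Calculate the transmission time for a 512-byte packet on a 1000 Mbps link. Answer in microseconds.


Given: packet = 512 bytes, bandwidth = 1000 Mbps
Packet in bits = 512 * 8 = 4096 bits
Bandwidth = 1000 * 10^6 = 1000000000 bps
Time = 4096 / 1000000000 seconds
Time in us = 4096 * 10^6 / 1000000000 = 4.096

4.096


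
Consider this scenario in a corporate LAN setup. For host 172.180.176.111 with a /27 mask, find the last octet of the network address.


Given: IP = 172.180.176.111, prefix = /27
Subnet mask = 255.255.255.224
Last octet of IP: 111
Last octet of mask: 224
Network last octet = 111 AND 224 = 96

96


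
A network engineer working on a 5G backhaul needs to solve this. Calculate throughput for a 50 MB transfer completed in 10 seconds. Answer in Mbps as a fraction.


Given: file = 50 MB, time = 10 s
File in Mb = 50 * 8 = 400 Mb
Throughput = 400 / 10 Mbps
Throughput = 40 Mbps

40


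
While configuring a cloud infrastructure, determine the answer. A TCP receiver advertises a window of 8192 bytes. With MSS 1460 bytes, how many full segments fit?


Given: RWND = 8192 bytes, MSS = 1460 bytes
Full segments = floor(RWND / MSS)
Full segments = floor(8192 / 1460)
Full segments = floor(5.611) = 5

5


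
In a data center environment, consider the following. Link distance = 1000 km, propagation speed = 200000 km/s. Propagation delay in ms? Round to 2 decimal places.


Given: distance = 1000 km, speed = 200000 km/s
Delay = distance / speed = 1000 / 200000 seconds
Delay in ms = 1000 * 1000 / 200000
Delay = 5.0000 ms
Rounded to 2 dp = 5.00 ms

5.00


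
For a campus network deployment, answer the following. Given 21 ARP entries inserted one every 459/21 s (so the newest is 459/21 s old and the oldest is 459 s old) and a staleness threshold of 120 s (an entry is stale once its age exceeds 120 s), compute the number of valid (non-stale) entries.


Ages are k * 459/21 s for k = 1..21 (spacing = 21.8571 s).
Entry k is valid iff k * 459/21 <= 120 iff k <= 21 * 120 / 459 = 5.4902
n_valid = floor(5.4902) = 5
(n_stale = 21 - 5 = 16)

5


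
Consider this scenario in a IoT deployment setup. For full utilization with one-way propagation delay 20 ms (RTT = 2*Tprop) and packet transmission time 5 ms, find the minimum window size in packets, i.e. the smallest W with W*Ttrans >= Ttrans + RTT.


Given: Ttrans = 5 ms, RTT = 40 ms (= 2 * Tprop, Tprop = 20 ms)
Time until first ACK returns = Ttrans + RTT = 5 + 40 = 45 ms
Need W * Ttrans >= Ttrans + RTT  ->  W >= (Ttrans + RTT) / Ttrans
(Ttrans + RTT) / Ttrans = 45 / 5 = 9
W_min = ceil(9) = 9

9


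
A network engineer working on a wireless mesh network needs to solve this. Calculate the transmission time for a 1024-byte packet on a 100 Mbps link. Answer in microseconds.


Given: packet = 1024 bytes, bandwidth = 100 Mbps
Packet in bits = 1024 * 8 = 8192 bits
Bandwidth = 100 * 10^6 = 100000000 bps
Time = 8192 / 100000000 seconds
Time in us = 8192 * 10^6 / 100000000 = 81.92

81.92


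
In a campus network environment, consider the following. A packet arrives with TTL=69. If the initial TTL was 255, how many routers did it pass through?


Given: initial TTL = 255, received TTL = 69
Hops = initial TTL - received TTL
Hops = 255 - 69 = 186

186


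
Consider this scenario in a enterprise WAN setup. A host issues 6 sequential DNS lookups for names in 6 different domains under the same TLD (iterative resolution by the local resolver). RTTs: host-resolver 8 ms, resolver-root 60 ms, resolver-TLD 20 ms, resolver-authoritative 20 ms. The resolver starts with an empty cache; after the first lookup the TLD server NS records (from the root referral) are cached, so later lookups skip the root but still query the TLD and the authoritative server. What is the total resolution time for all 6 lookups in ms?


Lookup 1 (cold cache): local + root + TLD + auth = 8 + 60 + 20 + 20 = 108 ms
Lookups 2..6 (TLD NS cached -> skip root; new domain -> still ask TLD and auth): local + TLD + auth = 8 + 20 + 20 = 48 ms each
Remaining 5 lookups: 5 * 48 = 240 ms
Total = 108 + 240 = 348 ms

348


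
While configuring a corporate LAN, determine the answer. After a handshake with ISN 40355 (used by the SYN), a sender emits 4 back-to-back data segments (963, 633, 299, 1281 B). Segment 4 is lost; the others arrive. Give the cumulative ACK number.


SYN uses sequence number 40355; first data byte = ISN + 1 = 40356.
Segment 1: SEQ = 40356, len = 963 B, covers [40356, 41318]
Segment 2: SEQ = 41319, len = 633 B, covers [41319, 41951]
Segment 3: SEQ = 41952, len = 299 B, covers [41952, 42250]
Segment 4: SEQ = 42251, len = 1281 B, covers [42251, 43531] [LOST]
In-order data received: bytes [40356, 42250] (segments 1..3).
Segment 4 missing -> gap begins at byte 42251.
Cumulative ACK = next expected in-order byte = 40356 + 963 + 633 + 299 = 42251

42251


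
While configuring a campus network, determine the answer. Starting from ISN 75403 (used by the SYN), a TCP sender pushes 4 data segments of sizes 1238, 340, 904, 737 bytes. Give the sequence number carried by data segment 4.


The SYN occupies sequence number ISN = 75403, so the first data byte is ISN + 1 = 75404.
SEQ of data segment i = (ISN + 1) + sum of payload sizes of segments 1..i-1.
Segment 1: SEQ = 75404, payload = 1238 bytes
Segment 2: SEQ = 76642, payload = 340 bytes
Segment 3: SEQ = 76982, payload = 904 bytes
Segment 4: SEQ = 77886, payload = 737 bytes
SEQ of segment 4 = 75404 + 1238 + 340 + 904 = 77886

77886


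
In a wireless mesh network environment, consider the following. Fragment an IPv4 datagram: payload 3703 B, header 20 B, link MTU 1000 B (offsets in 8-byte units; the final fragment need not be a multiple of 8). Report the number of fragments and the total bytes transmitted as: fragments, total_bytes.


Max data per non-final fragment = floor((MTU - header)/8)*8 = floor((1000 - 20)/8)*8 = floor(980/8)*8 = 976 B
Final fragment needs no 8-byte alignment: it can carry up to MTU - header = 980 B
Non-final fragments needed = ceil((payload - 980) / 976) = ceil(2723/976) = ceil(2.7900) = 3
Number of fragments = 3 + 1 = 4
Fragment sizes (data): 3 * 976 B + 775 B (last, 775 <= 980 OK)
Total bytes sent = payload + n_frags * header = 3703 + 4*20 = 3703 + 80 = 3783 B

4, 3783


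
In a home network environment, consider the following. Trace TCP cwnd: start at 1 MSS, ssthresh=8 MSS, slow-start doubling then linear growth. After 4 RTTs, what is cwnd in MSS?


RTT 0: cwnd = 1 MSS (initial)
RTT 1: cwnd = 2 MSS (slow start, doubled)
RTT 2: cwnd = 4 MSS (slow start, doubled)
RTT 3: cwnd = 8 MSS (slow start, doubled)
RTT 4: cwnd = 9 MSS (congestion avoidance, +1)

9


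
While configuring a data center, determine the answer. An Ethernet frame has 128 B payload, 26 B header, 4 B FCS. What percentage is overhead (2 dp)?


Given: payload = 128 B, header = 26 B, trailer = 4 B
Overhead bytes = header + trailer = 26 + 4 = 30
Total frame = payload + overhead = 128 + 30 = 158
Overhead % = 30 / 158 * 100 = 18.9873% -> 18.99% (2 dp)

18.99


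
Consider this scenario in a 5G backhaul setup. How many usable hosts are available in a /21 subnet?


Given: subnet mask /21
Host bits = 32 - 21 = 11
Total addresses = 2^11 = 2048
Usable hosts = 2048 - 2 (network + broadcast) = 2046

2046


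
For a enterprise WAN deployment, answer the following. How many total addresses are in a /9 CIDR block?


Given: CIDR prefix /9
Host bits = 32 - 9 = 23
Total addresses = 2^23 = 8388608

8388608


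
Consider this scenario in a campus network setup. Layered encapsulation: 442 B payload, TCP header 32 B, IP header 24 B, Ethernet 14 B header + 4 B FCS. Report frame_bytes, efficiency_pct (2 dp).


TCP segment = 442 + 32 = 474 B
IP packet = 474 + 24 = 498 B
Ethernet frame = 498 + 14 + 4 = 516 B
Efficiency = app / frame = 442 / 516 = 0.856589 = 85.6589% -> 85.66% (2 dp)

516, 85.66


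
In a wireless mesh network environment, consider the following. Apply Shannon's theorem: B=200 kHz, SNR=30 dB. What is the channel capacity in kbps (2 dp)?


Given: B = 200 kHz, SNR = 30 dB
SNR linear = 10^(30/10) = 1000
1 + SNR = 1001
log2(1001) = 9.9672262588
C = 200 * 1000 * 9.9672262588 = 1993445.2518 bps
C = 1993.445252 kbps -> 1993.45 kbps (2 dp)

1993.45


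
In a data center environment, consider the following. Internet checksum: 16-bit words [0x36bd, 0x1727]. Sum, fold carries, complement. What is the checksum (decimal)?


Given words: [0x36bd, 0x1727]
Step 1: Sum all words
Raw sum = 14013 + 5927 = 19940
One's complement = ~19940 & 0xFFFF = 45595

45595


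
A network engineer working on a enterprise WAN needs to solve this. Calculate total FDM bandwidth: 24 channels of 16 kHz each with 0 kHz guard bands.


Given: 24 channels, 16 kHz each, guard = 0 kHz
Channel bandwidth = 24 * 16 = 384 kHz
Guard bands = 23 gaps * 0 kHz = 0 kHz
Total = 384 + 0 = 384 kHz

384


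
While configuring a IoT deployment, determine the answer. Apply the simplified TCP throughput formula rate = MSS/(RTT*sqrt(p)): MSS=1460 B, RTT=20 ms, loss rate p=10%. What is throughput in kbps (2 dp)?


Given: MSS = 1460 bytes, RTT = 20 ms, loss = 10%
RTT in seconds = 20 / 1000 = 0.02
Loss rate = 10% = 0.1
sqrt(loss) = sqrt(0.1) = 0.316227766017
Throughput (bytes/s) = 1460 / (0.02 * 0.316227766017) = 230846.2692
Throughput (kbps) = 230846.2692 * 8 / 1000 = 1846.770154 -> 1846.77 kbps (2 dp)

1846.77
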